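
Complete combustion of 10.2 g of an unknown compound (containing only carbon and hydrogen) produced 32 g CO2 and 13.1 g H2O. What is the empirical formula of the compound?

CH2

mol C = 32 / 44.01 = 0.7271; mass C = 0.7271 × 12.01 = 8.733 g
mol H = 2 × (13.1 / 18.02) = 1.454; mass H = 1.454 × 1.008 = 1.466 g
Divide by the smallest (0.7271 mol C): C 1.000, H 2.000
→ CH2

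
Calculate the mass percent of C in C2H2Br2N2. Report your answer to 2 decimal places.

Molar mass = 2(12.01) + 2(1.008) + 2(79.90) + 2(14.01) = 213.856 g/mol
Mass of C per mole = 2 × 12.01 = 24.020 g
% C = 24.020 / 213.856 × 100 = 11.23%

11.23%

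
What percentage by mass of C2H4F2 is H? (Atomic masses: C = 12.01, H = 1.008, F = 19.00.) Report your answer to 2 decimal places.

Molar mass = 2(12.01) + 4(1.008) + 2(19.00) = 66.052 g/mol
Mass of H per mole = 4 × 1.008 = 4.032 g
% H = 4.032 / 66.052 × 100 = 6.10%

6.10%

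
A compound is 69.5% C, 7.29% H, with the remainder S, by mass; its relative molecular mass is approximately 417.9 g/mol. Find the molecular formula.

C24H30S3

Assume 100 g: 69.5 g C, 7.29 g H, 23.21 g S.
n(C) = 69.5/12.01 = 5.787, n(H) = 7.29/1.008 = 7.232, n(S) = 23.21/32.07 = 0.7237
Smallest is S at 0.7237 mol; normalising gives C 7.996, H 9.993, S 1.000
→ C8H10S
Empirical-formula mass = 138.23 g/mol
n = 417.9 / 138.23 = 3.02 ≈ 3
Molecular formula = (C8H10S)×3 = C24H30S3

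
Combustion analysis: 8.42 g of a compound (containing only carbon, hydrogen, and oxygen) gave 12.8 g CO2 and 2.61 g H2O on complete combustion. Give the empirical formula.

CHO

mol C = 12.8 / 44.01 = 0.2908; mass C = 0.2908 × 12.01 = 3.493 g
mol H = 2 × (2.61 / 18.02) = 0.2897; mass H = 0.2897 × 1.008 = 0.2920 g
mass O = 8.42 − (3.785) = 4.635 g → mol O = 0.2897
Smallest is H at 0.2897 mol; normalising gives C 1.004, H 1.000, O 1.000
≈ 1:1:1 → CHO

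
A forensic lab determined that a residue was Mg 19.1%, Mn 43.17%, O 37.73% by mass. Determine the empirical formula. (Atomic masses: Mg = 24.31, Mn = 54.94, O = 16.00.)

MgMnO3

Assume 100 g: 19.1 g Mg, 43.17 g Mn, 37.73 g O.
n(Mg) = 19.1/24.31 = 0.7857, n(Mn) = 43.17/54.94 = 0.7858, n(O) = 37.73/16.00 = 2.358
Ratios (÷ 0.7857): Mg 1.000, Mn 1.000, O 3.001
≈ 1:1:3 → MgMnO3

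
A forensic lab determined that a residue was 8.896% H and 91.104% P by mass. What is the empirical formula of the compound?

Assume 100 g: 8.896 g H, 91.104 g P.
Moles — H: 8.896 / 1.008 = 8.825 mol; P: 91.104 / 30.97 = 2.942 mol
Ratios (÷ 2.942): H 3.000, P 1.000
Ratio ≈ 3:1, so the empirical formula is H3P

H3P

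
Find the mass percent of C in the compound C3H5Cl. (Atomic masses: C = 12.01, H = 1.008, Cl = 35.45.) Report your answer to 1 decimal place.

Molar mass = 3(12.01) + 5(1.008) + 1(35.45) = 76.520 g/mol
Mass of C per mole = 3 × 12.01 = 36.030 g
% C = 36.030 / 76.520 × 100 = 47.1%

47.1%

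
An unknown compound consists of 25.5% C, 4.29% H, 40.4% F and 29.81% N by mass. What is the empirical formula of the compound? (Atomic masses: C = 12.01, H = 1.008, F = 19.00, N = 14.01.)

CH2FN

Assume 100 g: 25.5 g C, 4.29 g H, 40.4 g F, 29.81 g N.
n(C) = 25.5/12.01 = 2.123, n(H) = 4.29/1.008 = 4.256, n(F) = 40.4/19.00 = 2.126, n(N) = 29.81/14.01 = 2.128
Smallest is C at 2.123 mol; normalising gives C 1.000, H 2.004, F 1.001, N 1.002
→ CH2FN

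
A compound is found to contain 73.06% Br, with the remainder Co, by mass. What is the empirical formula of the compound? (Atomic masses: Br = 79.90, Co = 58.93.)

Assume 100 g: 73.06 g Br, 26.94 g Co.
Moles — Br: 73.06 / 79.90 = 0.9144 mol; Co: 26.94 / 58.93 = 0.4572 mol
Ratios (÷ 0.4572): Br 2.000, Co 1.000
≈ 2:1 → Br2Co

Br2Co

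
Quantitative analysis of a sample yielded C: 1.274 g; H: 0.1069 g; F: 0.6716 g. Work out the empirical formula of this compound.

n(C) = 1.274/12.01 = 0.1061, n(H) = 0.1069/1.008 = 0.1061, n(F) = 0.6716/19.00 = 0.03535
Ratios (÷ 0.03535): C 3.001, H 3.000, F 1.000
≈ 3:3:1 → C3H3F

C3H3F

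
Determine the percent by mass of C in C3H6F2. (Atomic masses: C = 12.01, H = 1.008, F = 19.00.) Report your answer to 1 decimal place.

45.0%

Molar mass = 3(12.01) + 6(1.008) + 2(19.00) = 80.078 g/mol
Mass of C per mole = 3 × 12.01 = 36.030 g
% C = 36.030 / 80.078 × 100 = 45.0%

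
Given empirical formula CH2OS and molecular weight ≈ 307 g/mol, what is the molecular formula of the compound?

C5H10O5S5

Empirical-formula mass = 62.10 g/mol
n = 307 / 62.10 = 4.94 ≈ 5
Molecular formula = (CH2OS)5 = C5H10O5S5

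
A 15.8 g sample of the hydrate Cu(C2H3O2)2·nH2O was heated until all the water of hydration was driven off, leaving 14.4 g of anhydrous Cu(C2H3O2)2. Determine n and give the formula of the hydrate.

Cu(C2H3O2)2·H2O

Mass of water lost = 15.8 − 14.4 = 1.4 g → 1.4 / 18.02 = 0.07769 mol H2O
Molar mass of Cu(C2H3O2)2 = 181.64 g/mol → mol Cu(C2H3O2)2 = 14.4 / 181.64 = 0.07928
n = 0.07769 / 0.07928 = 0.98 ≈ 1 → Cu(C2H3O2)2·H2O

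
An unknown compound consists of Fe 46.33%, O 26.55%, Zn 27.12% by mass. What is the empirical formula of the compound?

Fe2O4Zn

Assume 100 g: 46.33 g Fe, 26.55 g O, 27.12 g Zn.
n(Fe) = 46.33/55.85 = 0.8295, n(O) = 26.55/16.00 = 1.659, n(Zn) = 27.12/65.38 = 0.4148
Smallest is Zn at 0.4148 mol; normalising gives Fe 2.000, O 4.000, Zn 1.000
→ Fe2O4Zn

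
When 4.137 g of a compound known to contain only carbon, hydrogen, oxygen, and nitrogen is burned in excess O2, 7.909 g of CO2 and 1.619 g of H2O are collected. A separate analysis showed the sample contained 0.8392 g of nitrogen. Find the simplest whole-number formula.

C3H3NO

mol C = 7.909 / 44.01 = 0.1797; mass C = 0.1797 × 12.01 = 2.158 g
mol H = 2 × (1.619 / 18.02) = 0.1797; mass H = 0.1797 × 1.008 = 0.1811 g
mol N = 0.8392 / 14.01 = 0.05990
mass O = 4.137 − (3.179) = 0.9584 g → mol O = 0.05990
Smallest is O at 0.0599 mol; normalising gives C 3.000, H 3.000, N 1.000, O 1.000
≈ 3:3:1:1 → C3H3NO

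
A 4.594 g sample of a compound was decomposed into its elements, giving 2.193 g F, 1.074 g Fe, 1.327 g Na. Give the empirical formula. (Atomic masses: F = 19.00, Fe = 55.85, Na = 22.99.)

F6FeNa3

n(F) = 2.193/19.00 = 0.1154, n(Fe) = 1.074/55.85 = 0.01923, n(Na) = 1.327/22.99 = 0.05772
Divide by the smallest (0.01923 mol Fe): F 6.002, Fe 1.000, Na 3.002
→ F6FeNa3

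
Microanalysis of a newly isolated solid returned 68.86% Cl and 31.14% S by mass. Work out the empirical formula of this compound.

Cl2S

Assume 100 g: 68.86 g Cl, 31.14 g S.
Moles — Cl: 68.86 / 35.45 = 1.942 mol; S: 31.14 / 32.07 = 0.971 mol
Smallest is S at 0.971 mol; normalising gives Cl 2.000, S 1.000
→ Cl2S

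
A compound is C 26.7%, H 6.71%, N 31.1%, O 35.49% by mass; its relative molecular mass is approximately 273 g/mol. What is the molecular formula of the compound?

Assume 100 g: 26.7 g C, 6.71 g H, 31.1 g N, 35.49 g O.
Moles — C: 26.7 / 12.01 = 2.223 mol; H: 6.71 / 1.008 = 6.657 mol; N: 31.1 / 14.01 = 2.22 mol; O: 35.49 / 16.00 = 2.218 mol
Ratios (÷ 2.218): C 1.002, H 3.001, N 1.001, O 1.000
≈ 1:3:1:1 → CH3NO
Empirical-formula mass = 45.04 g/mol
n = 273 / 45.04 = 6.06 ≈ 6
Molecular formula = (CH3NO)×6 = C6H18N6O6

C6H18N6O6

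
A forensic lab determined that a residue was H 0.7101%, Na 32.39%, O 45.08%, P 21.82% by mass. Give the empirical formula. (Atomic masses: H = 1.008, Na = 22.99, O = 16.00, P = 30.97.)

Assume 100 g: 0.7101 g H, 32.39 g Na, 45.08 g O, 21.82 g P.
Moles — H: 0.7101 / 1.008 = 0.7045 mol; Na: 32.39 / 22.99 = 1.409 mol; O: 45.08 / 16.00 = 2.817 mol; P: 21.82 / 30.97 = 0.7046 mol
Ratios (÷ 0.7045): H 1.000, Na 2.000, O 3.999, P 1.000
→ HNa2O4P

HNa2O4P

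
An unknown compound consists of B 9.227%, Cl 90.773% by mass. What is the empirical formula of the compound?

Assume 100 g: 9.227 g B, 90.773 g Cl.
n(B) = 9.227/10.81 = 0.8536, n(Cl) = 90.773/35.45 = 2.561
Smallest is B at 0.8536 mol; normalising gives B 1.000, Cl 3.000
→ BCl3

BCl3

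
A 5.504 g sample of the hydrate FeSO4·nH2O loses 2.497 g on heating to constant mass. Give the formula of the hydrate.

FeSO4·7H2O

Mass of anhydrous FeSO4 = 5.504 − 2.497 = 3.007 g
mol H2O = 2.497 / 18.02 = 0.1386
Molar mass of FeSO4 = 151.92 g/mol → mol FeSO4 = 3.007 / 151.92 = 0.01979
n = 0.1386 / 0.01979 = 7.00 ≈ 7 → FeSO4·7H2O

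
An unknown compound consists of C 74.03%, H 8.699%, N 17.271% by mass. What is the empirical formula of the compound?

Assume 100 g: 74.03 g C, 8.699 g H, 17.271 g N.
C: 74.03 g ÷ 12.01 g/mol = 6.164 mol
H: 8.699 g ÷ 1.008 g/mol = 8.63 mol
N: 17.271 g ÷ 14.01 g/mol = 1.233 mol
Ratios (÷ 1.233): C 5.000, H 7.001, N 1.000
→ C5H7N

C5H7N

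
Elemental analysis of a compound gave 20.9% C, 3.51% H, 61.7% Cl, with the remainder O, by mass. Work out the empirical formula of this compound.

C2H4Cl2O

Assume 100 g: 20.9 g C, 3.51 g H, 61.7 g Cl, 13.89 g O.
Moles — C: 20.9 / 12.01 = 1.74 mol; H: 3.51 / 1.008 = 3.482 mol; Cl: 61.7 / 35.45 = 1.74 mol; O: 13.89 / 16.00 = 0.8681 mol
Divide by the smallest (0.8681 mol O): C 2.005, H 4.011, Cl 2.005, O 1.000
Ratio ≈ 2:4:2:1, so the empirical formula is C2H4Cl2O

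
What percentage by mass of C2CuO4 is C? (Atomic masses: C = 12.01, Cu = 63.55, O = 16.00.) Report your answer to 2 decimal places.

Molar mass = 2(12.01) + 1(63.55) + 4(16.00) = 151.570 g/mol
Mass of C per mole = 2 × 12.01 = 24.020 g
% C = 24.020 / 151.570 × 100 = 15.85%

15.85%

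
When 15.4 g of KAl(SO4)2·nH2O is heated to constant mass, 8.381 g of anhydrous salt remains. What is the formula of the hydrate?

KAl(SO4)2·12H2O

Mass of water lost = 15.4 − 8.381 = 7.019 g → 7.019 / 18.02 = 0.3895 mol H2O
Molar mass of KAl(SO4)2 = 258.22 g/mol → mol KAl(SO4)2 = 8.381 / 258.22 = 0.03246
n = 0.3895 / 0.03246 = 12.00 ≈ 12 → KAl(SO4)2·12H2O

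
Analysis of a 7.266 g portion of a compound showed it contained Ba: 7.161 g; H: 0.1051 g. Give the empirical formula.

BaH2

Moles — Ba: 7.161 / 137.33 = 0.05214 mol; H: 0.1051 / 1.008 = 0.1043 mol
Divide by the smallest (0.05214 mol Ba): Ba 1.000, H 2.000
→ BaH2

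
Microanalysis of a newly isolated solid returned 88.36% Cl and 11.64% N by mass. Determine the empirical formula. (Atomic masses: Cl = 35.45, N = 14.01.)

Cl3N

Assume 100 g: 88.36 g Cl, 11.64 g N.
Cl: 88.36 g ÷ 35.45 g/mol = 2.493 mol
N: 11.64 g ÷ 14.01 g/mol = 0.8308 mol
Ratios (÷ 0.8308): Cl 3.000, N 1.000
→ Cl3N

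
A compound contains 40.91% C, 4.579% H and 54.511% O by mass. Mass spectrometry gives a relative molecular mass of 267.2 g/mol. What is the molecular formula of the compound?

C9H12O9

Assume 100 g: 40.91 g C, 4.579 g H, 54.511 g O.
n(C) = 40.91/12.01 = 3.406, n(H) = 4.579/1.008 = 4.543, n(O) = 54.511/16.00 = 3.407
Divide by the smallest (3.406 mol C): C 1.000, H 1.334, O 1.000
×3: C 3.00, H 4.00, O 3.00 → C3H4O3
Empirical-formula mass = 88.06 g/mol
n = 267.2 / 88.06 = 3.03 ≈ 3
Molecular formula = (C3H4O3)×3 = C9H12O9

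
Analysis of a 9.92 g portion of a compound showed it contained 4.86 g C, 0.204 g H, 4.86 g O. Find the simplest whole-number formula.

C4H2O3

C: 4.86 g ÷ 12.01 g/mol = 0.4047 mol
H: 0.204 g ÷ 1.008 g/mol = 0.2024 mol
O: 4.86 g ÷ 16.00 g/mol = 0.3038 mol
Ratios (÷ 0.2024): C 2.000, H 1.000, O 1.501
×2: C 4.00, H 2.00, O 3.00 → C4H2O3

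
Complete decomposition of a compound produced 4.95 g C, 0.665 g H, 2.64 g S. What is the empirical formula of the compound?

C5H8S

C: 4.95 g ÷ 12.01 g/mol = 0.4122 mol
H: 0.665 g ÷ 1.008 g/mol = 0.6597 mol
S: 2.64 g ÷ 32.07 g/mol = 0.08232 mol
Divide by the smallest (0.08232 mol S): C 5.007, H 8.014, S 1.000
Ratio ≈ 5:8:1, so the empirical formula is C5H8S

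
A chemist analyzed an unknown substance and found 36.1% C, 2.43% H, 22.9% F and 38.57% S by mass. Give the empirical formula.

Assume 100 g: 36.1 g C, 2.43 g H, 22.9 g F, 38.57 g S.
n(C) = 36.1/12.01 = 3.006, n(H) = 2.43/1.008 = 2.411, n(F) = 22.9/19.00 = 1.205, n(S) = 38.57/32.07 = 1.203
Divide by the smallest (1.203 mol S): C 2.499, H 2.004, F 1.002, S 1.000
Scaling by 2: C 5.00, H 4.01, F 2.00, S 2.00 → C5H4F2S2

C5H4F2S2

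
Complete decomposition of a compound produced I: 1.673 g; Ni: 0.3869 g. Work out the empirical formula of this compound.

I2Ni

Moles — I: 1.673 / 126.90 = 0.01318 mol; Ni: 0.3869 / 58.69 = 0.006592 mol
Divide by the smallest (0.006592 mol Ni): I 2.000, Ni 1.000
Ratio ≈ 2:1, so the empirical formula is I2Ni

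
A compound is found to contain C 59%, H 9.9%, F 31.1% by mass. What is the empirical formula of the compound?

C3H6F

Assume 100 g: 59 g C, 9.9 g H, 31.1 g F.
n(C) = 59/12.01 = 4.913, n(H) = 9.9/1.008 = 9.821, n(F) = 31.1/19.00 = 1.637
Ratios (÷ 1.637): C 3.001, H 6.000, F 1.000
≈ 3:6:1 → C3H6F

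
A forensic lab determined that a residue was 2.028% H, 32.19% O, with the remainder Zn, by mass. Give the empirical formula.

Assume 100 g: 2.028 g H, 32.19 g O, 65.782 g Zn.
n(H) = 2.028/1.008 = 2.012, n(O) = 32.19/16.00 = 2.012, n(Zn) = 65.782/65.38 = 1.006
Smallest is Zn at 1.006 mol; normalising gives H 2.000, O 2.000, Zn 1.000
Ratio ≈ 2:2:1, so the empirical formula is H2O2Zn

H2O2Zn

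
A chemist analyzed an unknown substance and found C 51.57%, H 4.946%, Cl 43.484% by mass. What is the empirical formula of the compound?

C7H8Cl2

Assume 100 g: 51.57 g C, 4.946 g H, 43.484 g Cl.
Moles — C: 51.57 / 12.01 = 4.294 mol; H: 4.946 / 1.008 = 4.907 mol; Cl: 43.484 / 35.45 = 1.227 mol
Smallest is Cl at 1.227 mol; normalising gives C 3.501, H 4.000, Cl 1.000
Scaling by 2: C 7.00, H 8.00, Cl 2.00 → C7H8Cl2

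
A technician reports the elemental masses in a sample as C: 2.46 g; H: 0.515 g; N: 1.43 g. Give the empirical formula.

C2H5N

n(C) = 2.46/12.01 = 0.2048, n(H) = 0.515/1.008 = 0.5109, n(N) = 1.43/14.01 = 0.1021
Ratios (÷ 0.1021): C 2.007, H 5.006, N 1.000
≈ 2:5:1 → C2H5N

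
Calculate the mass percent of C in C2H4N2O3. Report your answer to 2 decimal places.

23.08%

Molar mass = 2(12.01) + 4(1.008) + 2(14.01) + 3(16.00) = 104.072 g/mol
Mass of C per mole = 2 × 12.01 = 24.020 g
% C = 24.020 / 104.072 × 100 = 23.08%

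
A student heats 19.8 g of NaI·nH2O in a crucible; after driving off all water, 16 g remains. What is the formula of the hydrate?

Mass of water lost = 19.8 − 16 = 3.8 g → 3.8 / 18.02 = 0.2109 mol H2O
Molar mass of NaI = 149.89 g/mol → mol NaI = 16 / 149.89 = 0.1067
n = 0.2109 / 0.1067 = 1.98 ≈ 2 → NaI·2H2O

NaI·2H2O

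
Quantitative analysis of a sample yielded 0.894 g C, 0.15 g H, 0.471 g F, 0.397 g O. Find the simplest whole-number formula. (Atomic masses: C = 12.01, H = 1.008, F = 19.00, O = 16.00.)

C3H6FO

Moles — C: 0.894 / 12.01 = 0.07444 mol; H: 0.15 / 1.008 = 0.1488 mol; F: 0.471 / 19.00 = 0.02479 mol; O: 0.397 / 16.00 = 0.02481 mol
Smallest is F at 0.02479 mol; normalising gives C 3.003, H 6.003, F 1.000, O 1.001
→ C3H6FO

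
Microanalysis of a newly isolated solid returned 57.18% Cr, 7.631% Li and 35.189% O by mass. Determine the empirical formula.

Assume 100 g: 57.18 g Cr, 7.631 g Li, 35.189 g O.
n(Cr) = 57.18/52.00 = 1.1, n(Li) = 7.631/6.94 = 1.1, n(O) = 35.189/16.00 = 2.199
Divide by the smallest (1.1 mol Li): Cr 1.000, Li 1.000, O 2.000
≈ 1:1:2 → CrLiO2

CrLiO2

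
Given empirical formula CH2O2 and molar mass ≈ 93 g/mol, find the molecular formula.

C2H4O4

Empirical-formula mass = 46.03 g/mol
n = 93 / 46.03 = 2.02 ≈ 2
Molecular formula = (CH2O2)2 = C2H4O4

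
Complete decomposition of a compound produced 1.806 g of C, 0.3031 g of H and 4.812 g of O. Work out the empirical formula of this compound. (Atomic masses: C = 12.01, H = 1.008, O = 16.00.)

CH2O2

C: 1.806 g ÷ 12.01 g/mol = 0.1504 mol
H: 0.3031 g ÷ 1.008 g/mol = 0.3007 mol
O: 4.812 g ÷ 16.00 g/mol = 0.3008 mol
Ratios (÷ 0.1504): C 1.000, H 2.000, O 2.000
→ CH2O2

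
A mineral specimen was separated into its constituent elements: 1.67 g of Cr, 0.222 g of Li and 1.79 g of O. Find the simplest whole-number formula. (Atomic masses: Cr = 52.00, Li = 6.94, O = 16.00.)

Cr2Li2O7

Moles — Cr: 1.67 / 52.00 = 0.03212 mol; Li: 0.222 / 6.94 = 0.03199 mol; O: 1.79 / 16.00 = 0.1119 mol
Smallest is Li at 0.03199 mol; normalising gives Cr 1.004, Li 1.000, O 3.497
Multiply by 2: Cr 2.01, Li 2.00, O 6.99 → Cr2Li2O7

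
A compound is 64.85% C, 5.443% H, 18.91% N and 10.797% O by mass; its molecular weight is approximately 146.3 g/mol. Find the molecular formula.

Assume 100 g: 64.85 g C, 5.443 g H, 18.91 g N, 10.797 g O.
C: 64.85 g ÷ 12.01 g/mol = 5.4 mol
H: 5.443 g ÷ 1.008 g/mol = 5.4 mol
N: 18.91 g ÷ 14.01 g/mol = 1.35 mol
O: 10.797 g ÷ 16.00 g/mol = 0.6748 mol
Ratios (÷ 0.6748): C 8.002, H 8.002, N 2.000, O 1.000
→ C8H8N2O
Empirical-formula mass = 148.16 g/mol
n = 146.3 / 148.16 = 0.99 ≈ 1
Molecular formula = empirical formula = C8H8N2O

C8H8N2O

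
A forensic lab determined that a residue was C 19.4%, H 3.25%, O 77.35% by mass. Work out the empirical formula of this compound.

CH2O3

Assume 100 g: 19.4 g C, 3.25 g H, 77.35 g O.
Moles — C: 19.4 / 12.01 = 1.615 mol; H: 3.25 / 1.008 = 3.224 mol; O: 77.35 / 16.00 = 4.834 mol
Smallest is C at 1.615 mol; normalising gives C 1.000, H 1.996, O 2.993
→ CH2O3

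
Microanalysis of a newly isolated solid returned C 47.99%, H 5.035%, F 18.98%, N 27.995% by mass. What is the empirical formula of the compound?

Assume 100 g: 47.99 g C, 5.035 g H, 18.98 g F, 27.995 g N.
C: 47.99 g ÷ 12.01 g/mol = 3.996 mol
H: 5.035 g ÷ 1.008 g/mol = 4.995 mol
F: 18.98 g ÷ 19.00 g/mol = 0.9989 mol
N: 27.995 g ÷ 14.01 g/mol = 1.998 mol
Ratios (÷ 0.9989): C 4.000, H 5.000, F 1.000, N 2.000
≈ 4:5:1:2 → C4H5FN2

C4H5FN2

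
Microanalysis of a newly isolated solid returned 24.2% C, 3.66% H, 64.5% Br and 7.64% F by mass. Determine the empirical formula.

C5H9Br2F

Assume 100 g: 24.2 g C, 3.66 g H, 64.5 g Br, 7.64 g F.
C: 24.2 g ÷ 12.01 g/mol = 2.015 mol
H: 3.66 g ÷ 1.008 g/mol = 3.631 mol
Br: 64.5 g ÷ 79.90 g/mol = 0.8073 mol
F: 7.64 g ÷ 19.00 g/mol = 0.4021 mol
Divide by the smallest (0.4021 mol F): C 5.011, H 9.030, Br 2.008, F 1.000
≈ 5:9:2:1 → C5H9Br2F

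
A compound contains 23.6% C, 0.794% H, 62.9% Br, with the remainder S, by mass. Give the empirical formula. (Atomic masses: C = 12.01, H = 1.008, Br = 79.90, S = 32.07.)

C5H2Br2S

Assume 100 g: 23.6 g C, 0.794 g H, 62.9 g Br, 12.71 g S.
Moles — C: 23.6 / 12.01 = 1.965 mol; H: 0.794 / 1.008 = 0.7877 mol; Br: 62.9 / 79.90 = 0.7872 mol; S: 12.71 / 32.07 = 0.3963 mol
Ratios (÷ 0.3963): C 4.958, H 1.988, Br 1.986, S 1.000
Ratio ≈ 5:2:2:1, so the empirical formula is C5H2Br2S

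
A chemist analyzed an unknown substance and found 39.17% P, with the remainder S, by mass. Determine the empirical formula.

Assume 100 g: 39.17 g P, 60.83 g S.
P: 39.17 g ÷ 30.97 g/mol = 1.265 mol
S: 60.83 g ÷ 32.07 g/mol = 1.897 mol
Divide by the smallest (1.265 mol P): P 1.000, S 1.500
Scaling by 2: P 2.00, S 3.00 → P2S3

P2S3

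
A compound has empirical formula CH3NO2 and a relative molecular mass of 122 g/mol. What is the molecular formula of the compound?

C2H6N2O4

Empirical-formula mass = 61.04 g/mol
n = 122 / 61.04 = 2.00 ≈ 2
Molecular formula = (CH3NO2)2 = C2H6N2O4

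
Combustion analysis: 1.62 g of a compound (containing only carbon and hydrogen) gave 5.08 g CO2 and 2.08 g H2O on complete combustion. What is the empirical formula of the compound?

CH2

mol C = 5.08 / 44.01 = 0.1154; mass C = 0.1154 × 12.01 = 1.386 g
mol H = 2 × (2.08 / 18.02) = 0.2309; mass H = 0.2309 × 1.008 = 0.2327 g
Smallest is C at 0.1154 mol; normalising gives C 1.000, H 2.000
Ratio ≈ 1:2, so the empirical formula is CH2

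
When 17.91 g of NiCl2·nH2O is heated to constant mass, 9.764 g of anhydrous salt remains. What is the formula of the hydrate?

NiCl2·6H2O

Mass of water lost = 17.91 − 9.764 = 8.146 g → 8.146 / 18.02 = 0.4521 mol H2O
Molar mass of NiCl2 = 129.59 g/mol → mol NiCl2 = 9.764 / 129.59 = 0.07535
n = 0.4521 / 0.07535 = 6.00 ≈ 6 → NiCl2·6H2O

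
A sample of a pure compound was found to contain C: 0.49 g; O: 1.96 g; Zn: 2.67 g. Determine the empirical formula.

n(C) = 0.49/12.01 = 0.0408, n(O) = 1.96/16.00 = 0.1225, n(Zn) = 2.67/65.38 = 0.04084
Divide by the smallest (0.0408 mol C): C 1.000, O 3.002, Zn 1.001
≈ 1:3:1 → CO3Zn

CO3Zn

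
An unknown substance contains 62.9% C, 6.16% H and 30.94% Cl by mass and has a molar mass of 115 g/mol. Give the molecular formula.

C6H7Cl

Assume 100 g: 62.9 g C, 6.16 g H, 30.94 g Cl.
C: 62.9 g ÷ 12.01 g/mol = 5.237 mol
H: 6.16 g ÷ 1.008 g/mol = 6.111 mol
Cl: 30.94 g ÷ 35.45 g/mol = 0.8728 mol
Divide by the smallest (0.8728 mol Cl): C 6.001, H 7.002, Cl 1.000
≈ 6:7:1 → C6H7Cl
Empirical-formula mass = 114.57 g/mol
n = 115 / 114.57 = 1.00 ≈ 1
Molecular formula = empirical formula = C6H7Cl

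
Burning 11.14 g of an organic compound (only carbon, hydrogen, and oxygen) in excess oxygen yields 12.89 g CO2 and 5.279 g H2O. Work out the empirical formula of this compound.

mol C = 12.89 / 44.01 = 0.2929; mass C = 0.2929 × 12.01 = 3.518 g
mol H = 2 × (5.279 / 18.02) = 0.5859; mass H = 0.5859 × 1.008 = 0.5906 g
mass O = 11.14 − (4.108) = 7.032 g → mol O = 0.4395
Smallest is C at 0.2929 mol; normalising gives C 1.000, H 2.000, O 1.501
Scaling by 2: C 2.00, H 4.00, O 3.00 → C2H4O3

C2H4O3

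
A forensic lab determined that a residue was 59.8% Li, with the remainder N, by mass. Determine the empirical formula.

Assume 100 g: 59.8 g Li, 40.2 g N.
Moles — Li: 59.8 / 6.94 = 8.617 mol; N: 40.2 / 14.01 = 2.869 mol
Ratios (÷ 2.869): Li 3.003, N 1.000
Ratio ≈ 3:1, so the empirical formula is Li3N

Li3N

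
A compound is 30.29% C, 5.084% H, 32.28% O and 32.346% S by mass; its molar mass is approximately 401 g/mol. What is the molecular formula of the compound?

C10H20O8S4

Assume 100 g: 30.29 g C, 5.084 g H, 32.28 g O, 32.346 g S.
n(C) = 30.29/12.01 = 2.522, n(H) = 5.084/1.008 = 5.044, n(O) = 32.28/16.00 = 2.018, n(S) = 32.346/32.07 = 1.009
Divide by the smallest (1.009 mol S): C 2.501, H 5.001, O 2.000, S 1.000
Scaling by 2: C 5.00, H 10.00, O 4.00, S 2.00 → C5H10O4S2
Empirical-formula mass = 198.27 g/mol
n = 401 / 198.27 = 2.02 ≈ 2
Molecular formula = (C5H10O4S2)×2 = C10H20O8S4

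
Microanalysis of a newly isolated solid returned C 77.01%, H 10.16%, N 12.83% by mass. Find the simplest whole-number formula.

Assume 100 g: 77.01 g C, 10.16 g H, 12.83 g N.
n(C) = 77.01/12.01 = 6.412, n(H) = 10.16/1.008 = 10.08, n(N) = 12.83/14.01 = 0.9158
Smallest is N at 0.9158 mol; normalising gives C 7.002, H 11.006, N 1.000
→ C7H11N

C7H11N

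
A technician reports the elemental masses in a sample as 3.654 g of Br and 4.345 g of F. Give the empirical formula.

Moles — Br: 3.654 / 79.90 = 0.04573 mol; F: 4.345 / 19.00 = 0.2287 mol
Divide by the smallest (0.04573 mol Br): Br 1.000, F 5.001
Ratio ≈ 1:5, so the empirical formula is BrF5

BrF5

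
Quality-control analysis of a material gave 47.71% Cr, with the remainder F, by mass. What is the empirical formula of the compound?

CrF3

Assume 100 g: 47.71 g Cr, 52.29 g F.
Cr: 47.71 g ÷ 52.00 g/mol = 0.9175 mol
F: 52.29 g ÷ 19.00 g/mol = 2.752 mol
Smallest is Cr at 0.9175 mol; normalising gives Cr 1.000, F 3.000
Ratio ≈ 1:3, so the empirical formula is CrF3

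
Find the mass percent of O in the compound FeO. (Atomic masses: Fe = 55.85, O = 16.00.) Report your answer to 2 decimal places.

22.27%

Molar mass = 1(55.85) + 1(16.00) = 71.850 g/mol
Mass of O per mole = 1 × 16.00 = 16.000 g
% O = 16.000 / 71.850 × 100 = 22.27%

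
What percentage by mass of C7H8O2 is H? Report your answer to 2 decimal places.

6.50%

Molar mass = 7(12.01) + 8(1.008) + 2(16.00) = 124.134 g/mol
Mass of H per mole = 8 × 1.008 = 8.064 g
% H = 8.064 / 124.134 × 100 = 6.50%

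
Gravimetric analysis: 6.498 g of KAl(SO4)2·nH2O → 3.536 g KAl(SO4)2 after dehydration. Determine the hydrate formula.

KAl(SO4)2·12H2O

Mass of water lost = 6.498 − 3.536 = 2.962 g → 2.962 / 18.02 = 0.1644 mol H2O
Molar mass of KAl(SO4)2 = 258.22 g/mol → mol KAl(SO4)2 = 3.536 / 258.22 = 0.01369
n = 0.1644 / 0.01369 = 12.00 ≈ 12 → KAl(SO4)2·12H2O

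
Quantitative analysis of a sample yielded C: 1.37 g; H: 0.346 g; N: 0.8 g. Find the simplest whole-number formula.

C: 1.37 g ÷ 12.01 g/mol = 0.1141 mol
H: 0.346 g ÷ 1.008 g/mol = 0.3433 mol
N: 0.8 g ÷ 14.01 g/mol = 0.0571 mol
Divide by the smallest (0.0571 mol N): C 1.998, H 6.011, N 1.000
Ratio ≈ 2:6:1, so the empirical formula is C2H6N

C2H6N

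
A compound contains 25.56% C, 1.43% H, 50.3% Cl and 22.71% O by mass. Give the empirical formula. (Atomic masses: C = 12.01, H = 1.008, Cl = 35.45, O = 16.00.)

C3H2Cl2O2

Assume 100 g: 25.56 g C, 1.43 g H, 50.3 g Cl, 22.71 g O.
n(C) = 25.56/12.01 = 2.128, n(H) = 1.43/1.008 = 1.419, n(Cl) = 50.3/35.45 = 1.419, n(O) = 22.71/16.00 = 1.419
Divide by the smallest (1.419 mol H): C 1.500, H 1.000, Cl 1.000, O 1.001
×2: C 3.00, H 2.00, Cl 2.00, O 2.00 → C3H2Cl2O2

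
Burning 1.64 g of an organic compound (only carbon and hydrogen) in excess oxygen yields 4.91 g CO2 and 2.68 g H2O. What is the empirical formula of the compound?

C3H8

mol C = 4.91 / 44.01 = 0.1116; mass C = 0.1116 × 12.01 = 1.340 g
mol H = 2 × (2.68 / 18.02) = 0.2974; mass H = 0.2974 × 1.008 = 0.2998 g
Divide by the smallest (0.1116 mol C): C 1.000, H 2.666
×3: C 3.00, H 8.00 → C3H8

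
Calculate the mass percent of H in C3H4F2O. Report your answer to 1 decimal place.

Molar mass = 3(12.01) + 4(1.008) + 2(19.00) + 1(16.00) = 94.062 g/mol
Mass of H per mole = 4 × 1.008 = 4.032 g
% H = 4.032 / 94.062 × 100 = 4.3%

4.3%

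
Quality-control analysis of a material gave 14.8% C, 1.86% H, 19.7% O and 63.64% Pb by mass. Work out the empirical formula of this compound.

Assume 100 g: 14.8 g C, 1.86 g H, 19.7 g O, 63.64 g Pb.
Moles — C: 14.8 / 12.01 = 1.232 mol; H: 1.86 / 1.008 = 1.845 mol; O: 19.7 / 16.00 = 1.231 mol; Pb: 63.64 / 207.2 = 0.3071 mol
Ratios (÷ 0.3071): C 4.012, H 6.008, O 4.009, Pb 1.000
Ratio ≈ 4:6:4:1, so the empirical formula is C4H6O4Pb

C4H6O4Pb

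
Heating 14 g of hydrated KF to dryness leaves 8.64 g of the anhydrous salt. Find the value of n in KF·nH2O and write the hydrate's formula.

Mass of water lost = 14 − 8.64 = 5.36 g → 5.36 / 18.02 = 0.2974 mol H2O
Molar mass of KF = 58.10 g/mol → mol KF = 8.64 / 58.10 = 0.1487
n = 0.2974 / 0.1487 = 2.00 ≈ 2 → KF·2H2O

KF·2H2O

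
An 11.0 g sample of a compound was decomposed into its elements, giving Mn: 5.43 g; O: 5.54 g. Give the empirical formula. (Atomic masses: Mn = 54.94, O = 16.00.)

n(Mn) = 5.43/54.94 = 0.09884, n(O) = 5.54/16.00 = 0.3463
Divide by the smallest (0.09884 mol Mn): Mn 1.000, O 3.503
×2: Mn 2.00, O 7.01 → Mn2O7

Mn2O7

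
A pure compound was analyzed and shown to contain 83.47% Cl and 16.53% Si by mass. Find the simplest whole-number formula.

Assume 100 g: 83.47 g Cl, 16.53 g Si.
n(Cl) = 83.47/35.45 = 2.355, n(Si) = 16.53/28.09 = 0.5885
Ratios (÷ 0.5885): Cl 4.001, Si 1.000
≈ 4:1 → Cl4Si

Cl4Si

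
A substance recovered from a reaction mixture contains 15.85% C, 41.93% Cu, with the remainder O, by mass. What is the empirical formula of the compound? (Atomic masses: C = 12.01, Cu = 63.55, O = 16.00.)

Assume 100 g: 15.85 g C, 41.93 g Cu, 42.22 g O.
n(C) = 15.85/12.01 = 1.32, n(Cu) = 41.93/63.55 = 0.6598, n(O) = 42.22/16.00 = 2.639
Ratios (÷ 0.6598): C 2.000, Cu 1.000, O 3.999
≈ 2:1:4 → C2CuO4

C2CuO4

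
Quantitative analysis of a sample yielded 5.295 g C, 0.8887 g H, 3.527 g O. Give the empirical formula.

C2H4O

n(C) = 5.295/12.01 = 0.4409, n(H) = 0.8887/1.008 = 0.8816, n(O) = 3.527/16.00 = 0.2204
Divide by the smallest (0.2204 mol O): C 2.000, H 4.000, O 1.000
Ratio ≈ 2:4:1, so the empirical formula is C2H4O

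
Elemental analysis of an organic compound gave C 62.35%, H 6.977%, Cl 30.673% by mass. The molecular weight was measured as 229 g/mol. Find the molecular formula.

C12H16Cl2

Assume 100 g: 62.35 g C, 6.977 g H, 30.673 g Cl.
Moles — C: 62.35 / 12.01 = 5.192 mol; H: 6.977 / 1.008 = 6.922 mol; Cl: 30.673 / 35.45 = 0.8652 mol
Ratios (÷ 0.8652): C 6.000, H 8.000, Cl 1.000
Ratio ≈ 6:8:1, so the empirical formula is C6H8Cl
Empirical-formula mass = 115.57 g/mol
n = 229 / 115.57 = 1.98 ≈ 2
Molecular formula = (C6H8Cl)×2 = C12H16Cl2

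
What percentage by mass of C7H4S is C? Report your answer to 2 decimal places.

69.96%

Molar mass = 7(12.01) + 4(1.008) + 1(32.07) = 120.172 g/mol
Mass of C per mole = 7 × 12.01 = 84.070 g
% C = 84.070 / 120.172 × 100 = 69.96%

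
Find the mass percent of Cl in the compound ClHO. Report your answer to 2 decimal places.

Molar mass = 1(35.45) + 1(1.008) + 1(16.00) = 52.458 g/mol
Mass of Cl per mole = 1 × 35.45 = 35.450 g
% Cl = 35.450 / 52.458 × 100 = 67.58%

67.58%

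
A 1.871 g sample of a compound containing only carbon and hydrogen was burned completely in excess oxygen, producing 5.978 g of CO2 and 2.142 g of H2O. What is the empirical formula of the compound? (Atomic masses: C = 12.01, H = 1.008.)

mol C = 5.978 / 44.01 = 0.1358; mass C = 0.1358 × 12.01 = 1.631 g
mol H = 2 × (2.142 / 18.02) = 0.2377; mass H = 0.2377 × 1.008 = 0.2396 g
Smallest is C at 0.1358 mol; normalising gives C 1.000, H 1.750
×4: C 4.00, H 7.00 → C4H7

C4H7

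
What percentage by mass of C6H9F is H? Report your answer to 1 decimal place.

Molar mass = 6(12.01) + 9(1.008) + 1(19.00) = 100.132 g/mol
Mass of H per mole = 9 × 1.008 = 9.072 g
% H = 9.072 / 100.132 × 100 = 9.1%

9.1%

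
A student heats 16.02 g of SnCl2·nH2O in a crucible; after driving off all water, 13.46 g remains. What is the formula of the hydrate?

SnCl2·2H2O

Mass of water lost = 16.02 − 13.46 = 2.56 g → 2.56 / 18.02 = 0.1421 mol H2O
Molar mass of SnCl2 = 189.61 g/mol → mol SnCl2 = 13.46 / 189.61 = 0.07099
n = 0.1421 / 0.07099 = 2.00 ≈ 2 → SnCl2·2H2O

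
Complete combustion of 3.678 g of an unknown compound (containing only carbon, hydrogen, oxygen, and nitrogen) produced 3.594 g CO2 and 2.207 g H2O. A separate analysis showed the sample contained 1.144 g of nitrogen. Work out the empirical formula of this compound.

mol C = 3.594 / 44.01 = 0.08166; mass C = 0.08166 × 12.01 = 0.9808 g
mol H = 2 × (2.207 / 18.02) = 0.2450; mass H = 0.2450 × 1.008 = 0.2469 g
mol N = 1.144 / 14.01 = 0.08166
mass O = 3.678 − (2.372) = 1.306 g → mol O = 0.08164
Ratios (÷ 0.08164): C 1.000, H 3.000, N 1.000, O 1.000
≈ 1:3:1:1 → CH3NO

CH3NO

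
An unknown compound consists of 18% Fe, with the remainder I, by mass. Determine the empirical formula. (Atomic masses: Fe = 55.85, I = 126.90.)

FeI2

Assume 100 g: 18 g Fe, 82 g I.
Fe: 18 g ÷ 55.85 g/mol = 0.3223 mol
I: 82 g ÷ 126.90 g/mol = 0.6462 mol
Ratios (÷ 0.3223): Fe 1.000, I 2.005
→ FeI2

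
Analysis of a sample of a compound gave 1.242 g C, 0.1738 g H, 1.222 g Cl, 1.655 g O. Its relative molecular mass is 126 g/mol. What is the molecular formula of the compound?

C: 1.242 g ÷ 12.01 g/mol = 0.1034 mol
H: 0.1738 g ÷ 1.008 g/mol = 0.1724 mol
Cl: 1.222 g ÷ 35.45 g/mol = 0.03447 mol
O: 1.655 g ÷ 16.00 g/mol = 0.1034 mol
Smallest is Cl at 0.03447 mol; normalising gives C 3.000, H 5.002, Cl 1.000, O 3.001
→ C3H5ClO3
Empirical-formula mass = 124.52 g/mol
n = 126 / 124.52 = 1.01 ≈ 1
Molecular formula = empirical formula = C3H5ClO3

C3H5ClO3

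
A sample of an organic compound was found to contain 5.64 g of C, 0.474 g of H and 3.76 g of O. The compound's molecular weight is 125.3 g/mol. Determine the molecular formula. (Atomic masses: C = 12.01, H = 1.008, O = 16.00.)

C6H6O3

n(C) = 5.64/12.01 = 0.4696, n(H) = 0.474/1.008 = 0.4702, n(O) = 3.76/16.00 = 0.235
Ratios (÷ 0.235): C 1.998, H 2.001, O 1.000
Ratio ≈ 2:2:1, so the empirical formula is C2H2O
Empirical-formula mass = 42.04 g/mol
n = 125.3 / 42.04 = 2.98 ≈ 3
Molecular formula = (C2H2O)×3 = C6H6O3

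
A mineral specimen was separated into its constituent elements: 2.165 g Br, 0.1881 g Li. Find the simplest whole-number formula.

Moles — Br: 2.165 / 79.90 = 0.0271 mol; Li: 0.1881 / 6.94 = 0.0271 mol
Divide by the smallest (0.0271 mol Br): Br 1.000, Li 1.000
→ BrLi

BrLi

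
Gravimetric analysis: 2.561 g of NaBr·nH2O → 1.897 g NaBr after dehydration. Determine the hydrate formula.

NaBr·2H2O

Mass of water lost = 2.561 − 1.897 = 0.664 g → 0.664 / 18.02 = 0.03685 mol H2O
Molar mass of NaBr = 102.89 g/mol → mol NaBr = 1.897 / 102.89 = 0.01844
n = 0.03685 / 0.01844 = 2.00 ≈ 2 → NaBr·2H2O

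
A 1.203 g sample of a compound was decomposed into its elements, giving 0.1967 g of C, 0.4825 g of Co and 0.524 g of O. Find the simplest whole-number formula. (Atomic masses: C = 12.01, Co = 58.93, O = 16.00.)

C: 0.1967 g ÷ 12.01 g/mol = 0.01638 mol
Co: 0.4825 g ÷ 58.93 g/mol = 0.008188 mol
O: 0.524 g ÷ 16.00 g/mol = 0.03275 mol
Ratios (÷ 0.008188): C 2.000, Co 1.000, O 4.000
Ratio ≈ 2:1:4, so the empirical formula is C2CoO4

C2CoO4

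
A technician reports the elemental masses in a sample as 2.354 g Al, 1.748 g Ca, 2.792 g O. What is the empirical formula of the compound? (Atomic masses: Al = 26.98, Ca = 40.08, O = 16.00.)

Al2CaO4

Moles — Al: 2.354 / 26.98 = 0.08725 mol; Ca: 1.748 / 40.08 = 0.04361 mol; O: 2.792 / 16.00 = 0.1745 mol
Divide by the smallest (0.04361 mol Ca): Al 2.001, Ca 1.000, O 4.001
→ Al2CaO4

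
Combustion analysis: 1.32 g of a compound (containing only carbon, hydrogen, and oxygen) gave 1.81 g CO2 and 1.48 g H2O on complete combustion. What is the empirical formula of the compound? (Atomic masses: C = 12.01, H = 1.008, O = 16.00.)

mol C = 1.81 / 44.01 = 0.04113; mass C = 0.04113 × 12.01 = 0.4939 g
mol H = 2 × (1.48 / 18.02) = 0.1643; mass H = 0.1643 × 1.008 = 0.1656 g
mass O = 1.32 − (0.6595) = 0.6605 g → mol O = 0.04128
Ratios (÷ 0.04113): C 1.000, H 3.994, O 1.004
Ratio ≈ 1:4:1, so the empirical formula is CH4O

CH4O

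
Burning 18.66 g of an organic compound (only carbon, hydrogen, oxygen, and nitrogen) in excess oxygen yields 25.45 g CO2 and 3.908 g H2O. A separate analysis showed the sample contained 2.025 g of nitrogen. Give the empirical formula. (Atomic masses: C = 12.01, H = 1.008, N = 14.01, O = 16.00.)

C4H3NO4

mol C = 25.45 / 44.01 = 0.5783; mass C = 0.5783 × 12.01 = 6.945 g
mol H = 2 × (3.908 / 18.02) = 0.4337; mass H = 0.4337 × 1.008 = 0.4372 g
mol N = 2.025 / 14.01 = 0.1445
mass O = 18.66 − (9.407) = 9.253 g → mol O = 0.5783
Divide by the smallest (0.1445 mol N): C 4.001, H 3.001, N 1.000, O 4.001
→ C4H3NO4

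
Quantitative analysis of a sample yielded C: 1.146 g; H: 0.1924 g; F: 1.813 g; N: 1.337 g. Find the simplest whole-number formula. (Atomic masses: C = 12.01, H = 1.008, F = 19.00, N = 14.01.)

CH2FN

Moles — C: 1.146 / 12.01 = 0.09542 mol; H: 0.1924 / 1.008 = 0.1909 mol; F: 1.813 / 19.00 = 0.09542 mol; N: 1.337 / 14.01 = 0.09543 mol
Ratios (÷ 0.09542): C 1.000, H 2.000, F 1.000, N 1.000
→ CH2FN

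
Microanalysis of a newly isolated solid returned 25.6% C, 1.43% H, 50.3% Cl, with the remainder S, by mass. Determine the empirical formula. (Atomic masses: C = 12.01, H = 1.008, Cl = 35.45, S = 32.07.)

C3H2Cl2S

Assume 100 g: 25.6 g C, 1.43 g H, 50.3 g Cl, 22.67 g S.
n(C) = 25.6/12.01 = 2.132, n(H) = 1.43/1.008 = 1.419, n(Cl) = 50.3/35.45 = 1.419, n(S) = 22.67/32.07 = 0.7069
Ratios (÷ 0.7069): C 3.015, H 2.007, Cl 2.007, S 1.000
Ratio ≈ 3:2:2:1, so the empirical formula is C3H2Cl2S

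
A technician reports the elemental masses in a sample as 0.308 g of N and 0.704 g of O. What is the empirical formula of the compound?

N: 0.308 g ÷ 14.01 g/mol = 0.02198 mol
O: 0.704 g ÷ 16.00 g/mol = 0.044 mol
Ratios (÷ 0.02198): N 1.000, O 2.001
≈ 1:2 → NO2

NO2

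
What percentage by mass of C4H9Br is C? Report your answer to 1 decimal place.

Molar mass = 4(12.01) + 9(1.008) + 1(79.90) = 137.012 g/mol
Mass of C per mole = 4 × 12.01 = 48.040 g
% C = 48.040 / 137.012 × 100 = 35.1%

35.1%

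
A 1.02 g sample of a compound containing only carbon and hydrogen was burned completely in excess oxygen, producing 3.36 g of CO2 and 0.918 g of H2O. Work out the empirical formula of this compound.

mol C = 3.36 / 44.01 = 0.07635; mass C = 0.07635 × 12.01 = 0.9169 g
mol H = 2 × (0.918 / 18.02) = 0.1019; mass H = 0.1019 × 1.008 = 0.1027 g
Smallest is C at 0.07635 mol; normalising gives C 1.000, H 1.335
Multiply by 3: C 3.00, H 4.00 → C3H4

C3H4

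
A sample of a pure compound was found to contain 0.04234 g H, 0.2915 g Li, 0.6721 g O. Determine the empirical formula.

HLiO

n(H) = 0.04234/1.008 = 0.042, n(Li) = 0.2915/6.94 = 0.042, n(O) = 0.6721/16.00 = 0.04201
Ratios (÷ 0.042): H 1.000, Li 1.000, O 1.000
Ratio ≈ 1:1:1, so the empirical formula is HLiO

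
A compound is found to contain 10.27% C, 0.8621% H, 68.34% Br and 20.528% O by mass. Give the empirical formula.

C2H2Br2O3

Assume 100 g: 10.27 g C, 0.8621 g H, 68.34 g Br, 20.528 g O.
Moles — C: 10.27 / 12.01 = 0.8551 mol; H: 0.8621 / 1.008 = 0.8553 mol; Br: 68.34 / 79.90 = 0.8553 mol; O: 20.528 / 16.00 = 1.283 mol
Ratios (÷ 0.8551): C 1.000, H 1.000, Br 1.000, O 1.500
Scaling by 2: C 2.00, H 2.00, Br 2.00, O 3.00 → C2H2Br2O3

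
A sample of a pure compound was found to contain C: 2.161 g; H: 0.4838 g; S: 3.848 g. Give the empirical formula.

C: 2.161 g ÷ 12.01 g/mol = 0.1799 mol
H: 0.4838 g ÷ 1.008 g/mol = 0.48 mol
S: 3.848 g ÷ 32.07 g/mol = 0.12 mol
Smallest is S at 0.12 mol; normalising gives C 1.500, H 4.000, S 1.000
×2: C 3.00, H 8.00, S 2.00 → C3H8S2

C3H8S2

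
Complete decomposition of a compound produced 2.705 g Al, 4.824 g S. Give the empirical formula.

Moles — Al: 2.705 / 26.98 = 0.1003 mol; S: 4.824 / 32.07 = 0.1504 mol
Divide by the smallest (0.1003 mol Al): Al 1.000, S 1.500
Multiply by 2: Al 2.00, S 3.00 → Al2S3

Al2S3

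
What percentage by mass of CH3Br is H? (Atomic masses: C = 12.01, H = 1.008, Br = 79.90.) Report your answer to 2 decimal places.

Molar mass = 1(12.01) + 3(1.008) + 1(79.90) = 94.934 g/mol
Mass of H per mole = 3 × 1.008 = 3.024 g
% H = 3.024 / 94.934 × 100 = 3.19%

3.19%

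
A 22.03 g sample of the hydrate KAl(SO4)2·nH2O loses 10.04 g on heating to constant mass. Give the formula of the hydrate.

Mass of anhydrous KAl(SO4)2 = 22.03 − 10.04 = 11.99 g
mol H2O = 10.04 / 18.02 = 0.5572
Molar mass of KAl(SO4)2 = 258.22 g/mol → mol KAl(SO4)2 = 11.99 / 258.22 = 0.04643
n = 0.5572 / 0.04643 = 12.00 ≈ 12 → KAl(SO4)2·12H2O

KAl(SO4)2·12H2O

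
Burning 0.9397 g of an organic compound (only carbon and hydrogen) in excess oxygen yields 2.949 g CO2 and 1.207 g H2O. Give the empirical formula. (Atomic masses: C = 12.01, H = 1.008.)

mol C = 2.949 / 44.01 = 0.06701; mass C = 0.06701 × 12.01 = 0.8048 g
mol H = 2 × (1.207 / 18.02) = 0.1340; mass H = 0.1340 × 1.008 = 0.1350 g
Ratios (÷ 0.06701): C 1.000, H 1.999
≈ 1:2 → CH2

CH2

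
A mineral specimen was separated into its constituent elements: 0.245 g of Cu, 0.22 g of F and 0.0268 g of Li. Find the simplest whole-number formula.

n(Cu) = 0.245/63.55 = 0.003855, n(F) = 0.22/19.00 = 0.01158, n(Li) = 0.0268/6.94 = 0.003862
Smallest is Cu at 0.003855 mol; normalising gives Cu 1.000, F 3.003, Li 1.002
→ CuF3Li

CuF3Li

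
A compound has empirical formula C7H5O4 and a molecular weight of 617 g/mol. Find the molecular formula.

Empirical-formula mass = 153.11 g/mol
n = 617 / 153.11 = 4.03 ≈ 4
Molecular formula = (C7H5O4)4 = C28H20O16

C28H20O16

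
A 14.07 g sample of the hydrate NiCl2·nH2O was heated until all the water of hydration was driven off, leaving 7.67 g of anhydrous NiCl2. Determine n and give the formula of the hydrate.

NiCl2·6H2O

Mass of water lost = 14.07 − 7.67 = 6.4 g → 6.4 / 18.02 = 0.3552 mol H2O
Molar mass of NiCl2 = 129.59 g/mol → mol NiCl2 = 7.67 / 129.59 = 0.05919
n = 0.3552 / 0.05919 = 6.00 ≈ 6 → NiCl2·6H2O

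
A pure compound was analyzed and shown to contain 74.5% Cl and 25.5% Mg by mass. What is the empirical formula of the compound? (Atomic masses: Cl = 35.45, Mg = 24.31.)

Assume 100 g: 74.5 g Cl, 25.5 g Mg.
Cl: 74.5 g ÷ 35.45 g/mol = 2.102 mol
Mg: 25.5 g ÷ 24.31 g/mol = 1.049 mol
Ratios (÷ 1.049): Cl 2.003, Mg 1.000
≈ 2:1 → Cl2Mg

Cl2Mg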